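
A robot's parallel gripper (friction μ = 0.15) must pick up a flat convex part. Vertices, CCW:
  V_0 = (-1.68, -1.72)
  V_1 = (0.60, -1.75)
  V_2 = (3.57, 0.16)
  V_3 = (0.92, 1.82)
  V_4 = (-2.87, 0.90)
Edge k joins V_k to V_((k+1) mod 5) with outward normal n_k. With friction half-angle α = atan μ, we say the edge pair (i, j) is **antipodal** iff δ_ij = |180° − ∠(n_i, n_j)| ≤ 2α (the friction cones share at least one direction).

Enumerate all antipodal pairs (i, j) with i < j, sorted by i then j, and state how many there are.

α = atan 0.15 = 8.53°;  2α = 17.06°
n_0 = (-0.0132, -0.9999)
n_1 = (+0.5409, -0.8411)
n_2 = (+0.5309, +0.8475)
n_3 = (-0.2359, +0.9718)
n_4 = (-0.9105, -0.4135)
  (0,1): δ = 146.50°  ·
  (0,2): δ = 31.31°  ·
  (0,3): δ = 14.40°  ✓
  (0,4): δ = 115.18°  ·
  (1,2): δ = 64.81°  ·
  (1,3): δ = 19.10°  ·
  (1,4): δ = 81.68°  ·
  (2,3): δ = 134.29°  ·
  (2,4): δ = 33.51°  ·
  (3,4): δ = 79.22°  ·
antipodal pairs: 1

count = 1; pairs: (0,3)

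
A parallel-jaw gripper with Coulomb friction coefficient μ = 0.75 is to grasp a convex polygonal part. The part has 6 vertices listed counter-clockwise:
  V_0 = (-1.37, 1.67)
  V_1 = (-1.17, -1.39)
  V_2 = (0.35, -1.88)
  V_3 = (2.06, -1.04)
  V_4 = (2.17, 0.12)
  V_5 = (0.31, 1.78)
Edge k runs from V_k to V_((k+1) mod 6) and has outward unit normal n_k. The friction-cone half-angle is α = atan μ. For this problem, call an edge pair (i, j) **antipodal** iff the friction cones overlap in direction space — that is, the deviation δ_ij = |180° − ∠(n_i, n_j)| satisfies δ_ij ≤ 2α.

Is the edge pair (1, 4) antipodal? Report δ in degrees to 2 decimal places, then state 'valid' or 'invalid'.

α = atan 0.75 = 36.87°;  2α = 73.74°
edge 1: e_1 = (+1.52, -0.49);  n_1 = (-0.3068, -0.9518)
edge 4: e_4 = (-1.86, +1.66);  n_4 = (+0.6659, +0.7461)
∠(n_1, n_4) = 156.12°
δ = |180° − 156.12°| = 23.88°
23.88° ≤ 2α = 73.74°  →  valid

δ = 23.88°, valid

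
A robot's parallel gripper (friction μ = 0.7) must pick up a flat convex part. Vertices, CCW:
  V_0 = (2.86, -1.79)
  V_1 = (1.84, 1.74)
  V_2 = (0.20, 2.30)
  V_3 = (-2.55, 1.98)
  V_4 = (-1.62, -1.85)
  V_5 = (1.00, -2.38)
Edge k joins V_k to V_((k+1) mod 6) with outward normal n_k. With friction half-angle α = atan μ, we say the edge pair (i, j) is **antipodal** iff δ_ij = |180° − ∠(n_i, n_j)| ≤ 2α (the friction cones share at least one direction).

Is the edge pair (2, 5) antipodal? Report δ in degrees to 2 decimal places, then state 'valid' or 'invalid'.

α = atan 0.7 = 34.99°;  2α = 69.98°
edge 2: e_2 = (-2.75, -0.32);  n_2 = (-0.1156, +0.9933)
edge 5: e_5 = (+1.86, +0.59);  n_5 = (+0.3024, -0.9532)
∠(n_2, n_5) = 169.04°
δ = |180° − 169.04°| = 10.96°
10.96° ≤ 2α = 69.98°  →  valid

δ = 10.96°, valid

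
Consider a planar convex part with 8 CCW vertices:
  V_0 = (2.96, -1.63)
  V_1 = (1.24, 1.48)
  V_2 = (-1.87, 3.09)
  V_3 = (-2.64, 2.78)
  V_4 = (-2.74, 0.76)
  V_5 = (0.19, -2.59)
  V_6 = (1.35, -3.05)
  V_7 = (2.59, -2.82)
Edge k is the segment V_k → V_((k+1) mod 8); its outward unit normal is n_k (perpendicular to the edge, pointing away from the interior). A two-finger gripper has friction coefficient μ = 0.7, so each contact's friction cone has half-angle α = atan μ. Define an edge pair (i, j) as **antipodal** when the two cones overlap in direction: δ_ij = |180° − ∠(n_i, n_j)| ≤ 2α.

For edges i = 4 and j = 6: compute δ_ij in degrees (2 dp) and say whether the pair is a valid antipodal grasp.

δ = 120.67°, invalid

α = atan 0.7 = 34.99°;  2α = 69.98°
edge 4: e_4 = (+2.93, -3.35);  n_4 = (-0.7527, -0.6583)
edge 6: e_6 = (+1.24, +0.23);  n_6 = (+0.1824, -0.9832)
∠(n_4, n_6) = 59.33°
δ = |180° − 59.33°| = 120.67°
120.67° > 2α = 69.98°  →  invalid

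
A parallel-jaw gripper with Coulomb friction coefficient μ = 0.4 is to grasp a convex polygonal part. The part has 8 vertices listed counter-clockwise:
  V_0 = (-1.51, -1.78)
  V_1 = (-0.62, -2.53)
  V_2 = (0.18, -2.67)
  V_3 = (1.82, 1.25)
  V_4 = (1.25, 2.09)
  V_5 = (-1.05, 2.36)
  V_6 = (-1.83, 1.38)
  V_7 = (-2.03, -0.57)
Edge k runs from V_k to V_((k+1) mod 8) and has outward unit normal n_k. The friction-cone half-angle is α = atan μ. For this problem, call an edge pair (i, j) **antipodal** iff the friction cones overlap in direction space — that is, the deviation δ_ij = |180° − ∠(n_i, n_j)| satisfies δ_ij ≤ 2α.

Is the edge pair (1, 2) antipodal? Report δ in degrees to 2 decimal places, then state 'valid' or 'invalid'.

α = atan 0.4 = 21.80°;  2α = 43.60°
edge 1: e_1 = (+0.80, -0.14);  n_1 = (-0.1724, -0.9850)
edge 2: e_2 = (+1.64, +3.92);  n_2 = (+0.9225, -0.3860)
∠(n_1, n_2) = 77.22°
δ = |180° − 77.22°| = 102.78°
102.78° > 2α = 43.60°  →  invalid

δ = 102.78°, invalid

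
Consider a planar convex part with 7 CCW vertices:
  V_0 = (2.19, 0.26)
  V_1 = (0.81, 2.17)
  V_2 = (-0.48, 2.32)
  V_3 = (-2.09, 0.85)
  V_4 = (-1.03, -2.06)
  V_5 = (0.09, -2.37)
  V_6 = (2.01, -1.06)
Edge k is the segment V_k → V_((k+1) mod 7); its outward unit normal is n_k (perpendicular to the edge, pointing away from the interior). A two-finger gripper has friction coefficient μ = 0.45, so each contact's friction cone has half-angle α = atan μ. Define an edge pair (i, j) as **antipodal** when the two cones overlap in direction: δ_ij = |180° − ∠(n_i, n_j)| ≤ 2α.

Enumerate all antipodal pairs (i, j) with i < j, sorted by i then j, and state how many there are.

α = atan 0.45 = 24.23°;  2α = 48.46°
n_0 = (+0.8106, +0.5856)
n_1 = (+0.1155, +0.9933)
n_2 = (-0.6743, +0.7385)
n_3 = (-0.9396, -0.3423)
n_4 = (-0.2668, -0.9638)
n_5 = (+0.5636, -0.8260)
n_6 = (+0.9908, -0.1351)
  (0,1): δ = 132.48°  ·
  (0,2): δ = 83.45°  ·
  (0,3): δ = 15.83°  ✓
  (0,4): δ = 38.68°  ✓
  (0,5): δ = 88.46°  ·
  (0,6): δ = 136.39°  ·
  (1,2): δ = 130.97°  ·
  (1,3): δ = 63.35°  ·
  (1,4): δ = 8.84°  ✓
  (1,5): δ = 40.94°  ✓
  (1,6): δ = 88.87°  ·
  (2,3): δ = 112.38°  ·
  (2,4): δ = 57.87°  ·
  (2,5): δ = 8.09°  ✓
  (2,6): δ = 39.84°  ✓
  (3,4): δ = 125.49°  ·
  (3,5): δ = 75.71°  ·
  (3,6): δ = 27.78°  ✓
  (4,5): δ = 130.22°  ·
  (4,6): δ = 82.29°  ·
  (5,6): δ = 132.07°  ·
antipodal pairs: 7

count = 7; pairs: (0,3), (0,4), (1,4), (1,5), (2,5), (2,6), (3,6)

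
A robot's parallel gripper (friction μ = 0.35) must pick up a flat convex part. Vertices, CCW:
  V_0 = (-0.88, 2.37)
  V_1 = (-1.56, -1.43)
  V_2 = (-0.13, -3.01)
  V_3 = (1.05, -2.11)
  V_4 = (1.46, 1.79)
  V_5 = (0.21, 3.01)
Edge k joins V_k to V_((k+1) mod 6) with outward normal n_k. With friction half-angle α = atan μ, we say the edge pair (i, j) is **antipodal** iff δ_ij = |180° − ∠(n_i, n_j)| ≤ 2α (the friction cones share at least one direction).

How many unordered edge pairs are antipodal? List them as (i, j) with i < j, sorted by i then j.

count = 3; pairs: (0,3), (1,4), (2,5)

α = atan 0.35 = 19.29°;  2α = 38.58°
n_0 = (-0.9844, +0.1761)
n_1 = (-0.7414, -0.6710)
n_2 = (+0.6064, -0.7951)
n_3 = (+0.9945, -0.1046)
n_4 = (+0.6985, +0.7156)
n_5 = (-0.5063, +0.8623)
  (0,1): δ = 127.71°  ·
  (0,2): δ = 42.52°  ·
  (0,3): δ = 4.14°  ✓
  (0,4): δ = 55.84°  ·
  (0,5): δ = 130.57°  ·
  (1,2): δ = 94.81°  ·
  (1,3): δ = 48.15°  ·
  (1,4): δ = 3.55°  ✓
  (1,5): δ = 78.27°  ·
  (2,3): δ = 133.33°  ·
  (2,4): δ = 81.64°  ·
  (2,5): δ = 6.91°  ✓
  (3,4): δ = 128.30°  ·
  (3,5): δ = 53.58°  ·
  (4,5): δ = 105.28°  ·
antipodal pairs: 3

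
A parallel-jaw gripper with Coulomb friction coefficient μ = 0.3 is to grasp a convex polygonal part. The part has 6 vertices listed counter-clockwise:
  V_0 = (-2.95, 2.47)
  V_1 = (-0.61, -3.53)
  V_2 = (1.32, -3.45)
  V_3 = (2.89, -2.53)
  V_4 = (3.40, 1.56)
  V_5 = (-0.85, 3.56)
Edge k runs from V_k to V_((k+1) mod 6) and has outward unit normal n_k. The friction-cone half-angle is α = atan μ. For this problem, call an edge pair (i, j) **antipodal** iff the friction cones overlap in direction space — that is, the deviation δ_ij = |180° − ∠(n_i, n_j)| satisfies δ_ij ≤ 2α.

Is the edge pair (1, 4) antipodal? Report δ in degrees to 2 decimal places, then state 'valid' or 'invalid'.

δ = 27.57°, valid

α = atan 0.3 = 16.70°;  2α = 33.40°
edge 1: e_1 = (+1.93, +0.08);  n_1 = (+0.0414, -0.9991)
edge 4: e_4 = (-4.25, +2.00);  n_4 = (+0.4258, +0.9048)
∠(n_1, n_4) = 152.43°
δ = |180° − 152.43°| = 27.57°
27.57° ≤ 2α = 33.40°  →  valid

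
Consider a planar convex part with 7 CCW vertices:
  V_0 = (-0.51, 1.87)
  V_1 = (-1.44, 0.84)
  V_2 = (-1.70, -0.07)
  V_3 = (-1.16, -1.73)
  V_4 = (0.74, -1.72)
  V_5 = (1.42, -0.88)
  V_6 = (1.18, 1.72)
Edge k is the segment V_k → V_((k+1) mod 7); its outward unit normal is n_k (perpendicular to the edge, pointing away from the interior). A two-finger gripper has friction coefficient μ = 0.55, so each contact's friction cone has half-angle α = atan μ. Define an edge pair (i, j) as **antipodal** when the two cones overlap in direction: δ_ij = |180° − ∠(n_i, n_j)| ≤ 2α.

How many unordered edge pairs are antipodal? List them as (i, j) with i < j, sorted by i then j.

α = atan 0.55 = 28.81°;  2α = 57.62°
n_0 = (-0.7422, +0.6702)
n_1 = (-0.9615, +0.2747)
n_2 = (-0.9509, -0.3093)
n_3 = (+0.0053, -1.0000)
n_4 = (+0.7772, -0.6292)
n_5 = (+0.9958, +0.0919)
n_6 = (+0.0884, +0.9961)
  (0,1): δ = 153.87°  ·
  (0,2): δ = 119.90°  ·
  (0,3): δ = 47.62°  ✓
  (0,4): δ = 3.09°  ✓
  (0,5): δ = 47.35°  ✓
  (0,6): δ = 127.01°  ·
  (1,2): δ = 146.03°  ·
  (1,3): δ = 73.75°  ·
  (1,4): δ = 23.05°  ✓
  (1,5): δ = 21.22°  ✓
  (1,6): δ = 100.87°  ·
  (2,3): δ = 107.72°  ·
  (2,4): δ = 57.01°  ✓
  (2,5): δ = 12.75°  ✓
  (2,6): δ = 66.91°  ·
  (3,4): δ = 129.29°  ·
  (3,5): δ = 85.03°  ·
  (3,6): δ = 5.37°  ✓
  (4,5): δ = 135.74°  ·
  (4,6): δ = 56.08°  ✓
  (5,6): δ = 100.35°  ·
antipodal pairs: 9

count = 9; pairs: (0,3), (0,4), (0,5), (1,4), (1,5), (2,4), (2,5), (3,6), (4,6)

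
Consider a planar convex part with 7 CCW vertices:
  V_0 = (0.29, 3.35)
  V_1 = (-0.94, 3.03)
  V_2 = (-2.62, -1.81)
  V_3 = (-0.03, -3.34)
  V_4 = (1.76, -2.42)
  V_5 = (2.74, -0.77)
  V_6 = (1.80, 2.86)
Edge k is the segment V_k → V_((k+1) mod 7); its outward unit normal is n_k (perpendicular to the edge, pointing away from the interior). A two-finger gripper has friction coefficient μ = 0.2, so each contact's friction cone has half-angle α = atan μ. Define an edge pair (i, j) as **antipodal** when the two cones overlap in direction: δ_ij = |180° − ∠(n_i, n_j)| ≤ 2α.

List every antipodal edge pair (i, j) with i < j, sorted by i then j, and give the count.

α = atan 0.2 = 11.31°;  2α = 22.62°
n_0 = (-0.2518, +0.9678)
n_1 = (-0.9447, +0.3279)
n_2 = (-0.5086, -0.8610)
n_3 = (+0.4571, -0.8894)
n_4 = (+0.8598, -0.5107)
n_5 = (+0.9681, +0.2507)
n_6 = (+0.3087, +0.9512)
  (0,1): δ = 123.73°  ·
  (0,2): δ = 45.15°  ·
  (0,3): δ = 12.62°  ✓
  (0,4): δ = 44.71°  ·
  (0,5): δ = 89.94°  ·
  (0,6): δ = 147.44°  ·
  (1,2): δ = 101.43°  ·
  (1,3): δ = 43.66°  ·
  (1,4): δ = 11.57°  ✓
  (1,5): δ = 33.66°  ·
  (1,6): δ = 91.16°  ·
  (2,3): δ = 122.23°  ·
  (2,4): δ = 90.14°  ·
  (2,5): δ = 44.91°  ·
  (2,6): δ = 12.59°  ✓
  (3,4): δ = 147.91°  ·
  (3,5): δ = 102.68°  ·
  (3,6): δ = 45.18°  ·
  (4,5): δ = 134.77°  ·
  (4,6): δ = 77.27°  ·
  (5,6): δ = 122.50°  ·
antipodal pairs: 3

count = 3; pairs: (0,3), (1,4), (2,6)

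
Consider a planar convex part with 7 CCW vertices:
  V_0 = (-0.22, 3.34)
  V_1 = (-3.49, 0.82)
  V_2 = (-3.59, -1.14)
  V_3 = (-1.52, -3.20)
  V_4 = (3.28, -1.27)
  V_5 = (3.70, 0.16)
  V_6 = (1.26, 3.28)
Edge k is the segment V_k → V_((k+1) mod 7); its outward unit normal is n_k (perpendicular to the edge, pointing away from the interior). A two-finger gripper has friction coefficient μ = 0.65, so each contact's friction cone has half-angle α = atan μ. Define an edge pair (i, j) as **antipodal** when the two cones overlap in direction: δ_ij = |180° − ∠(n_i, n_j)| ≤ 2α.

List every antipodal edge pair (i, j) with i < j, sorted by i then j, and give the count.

count = 9; pairs: (0,3), (0,4), (1,3), (1,4), (1,5), (2,4), (2,5), (2,6), (3,6)

α = atan 0.65 = 33.02°;  2α = 66.05°
n_0 = (-0.6104, +0.7921)
n_1 = (-0.9987, +0.0510)
n_2 = (-0.7054, -0.7088)
n_3 = (+0.3731, -0.9278)
n_4 = (+0.9595, -0.2818)
n_5 = (+0.7877, +0.6160)
n_6 = (+0.0405, +0.9992)
  (0,1): δ = 130.54°  ·
  (0,2): δ = 82.48°  ·
  (0,3): δ = 15.72°  ✓
  (0,4): δ = 36.01°  ✓
  (0,5): δ = 90.41°  ·
  (0,6): δ = 140.06°  ·
  (1,2): δ = 131.94°  ·
  (1,3): δ = 65.18°  ✓
  (1,4): δ = 13.45°  ✓
  (1,5): δ = 40.95°  ✓
  (1,6): δ = 90.60°  ·
  (2,3): δ = 113.23°  ·
  (2,4): δ = 61.51°  ✓
  (2,5): δ = 7.11°  ✓
  (2,6): δ = 42.54°  ✓
  (3,4): δ = 128.27°  ·
  (3,5): δ = 73.88°  ·
  (3,6): δ = 24.23°  ✓
  (4,5): δ = 125.60°  ·
  (4,6): δ = 75.95°  ·
  (5,6): δ = 130.35°  ·
antipodal pairs: 9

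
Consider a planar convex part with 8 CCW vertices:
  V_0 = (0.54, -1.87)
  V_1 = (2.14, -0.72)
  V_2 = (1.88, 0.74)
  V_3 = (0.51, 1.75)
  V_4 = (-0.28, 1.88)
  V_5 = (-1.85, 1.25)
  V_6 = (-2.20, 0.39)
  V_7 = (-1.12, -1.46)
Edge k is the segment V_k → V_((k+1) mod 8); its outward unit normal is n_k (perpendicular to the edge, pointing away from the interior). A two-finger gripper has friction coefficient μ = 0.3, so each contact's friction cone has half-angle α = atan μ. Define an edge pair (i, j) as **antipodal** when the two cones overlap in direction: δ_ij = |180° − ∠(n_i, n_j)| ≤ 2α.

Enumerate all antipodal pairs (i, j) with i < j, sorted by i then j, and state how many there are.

α = atan 0.3 = 16.70°;  2α = 33.40°
n_0 = (+0.5836, -0.8120)
n_1 = (+0.9845, +0.1753)
n_2 = (+0.5934, +0.8049)
n_3 = (+0.1624, +0.9867)
n_4 = (-0.3724, +0.9281)
n_5 = (-0.9262, +0.3770)
n_6 = (-0.8636, -0.5042)
n_7 = (-0.2398, -0.9708)
  (0,1): δ = 115.61°  ·
  (0,2): δ = 72.11°  ·
  (0,3): δ = 45.05°  ·
  (0,4): δ = 13.84°  ✓
  (0,5): δ = 32.15°  ✓
  (0,6): δ = 84.57°  ·
  (0,7): δ = 130.42°  ·
  (1,2): δ = 136.50°  ·
  (1,3): δ = 109.44°  ·
  (1,4): δ = 78.23°  ·
  (1,5): δ = 32.24°  ✓
  (1,6): δ = 20.18°  ✓
  (1,7): δ = 66.03°  ·
  (2,3): δ = 152.95°  ·
  (2,4): δ = 121.74°  ·
  (2,5): δ = 75.75°  ·
  (2,6): δ = 23.33°  ✓
  (2,7): δ = 22.52°  ✓
  (3,4): δ = 148.79°  ·
  (3,5): δ = 102.80°  ·
  (3,6): δ = 50.38°  ·
  (3,7): δ = 4.53°  ✓
  (4,5): δ = 134.01°  ·
  (4,6): δ = 81.59°  ·
  (4,7): δ = 35.74°  ·
  (5,6): δ = 127.58°  ·
  (5,7): δ = 81.73°  ·
  (6,7): δ = 134.15°  ·
antipodal pairs: 7

count = 7; pairs: (0,4), (0,5), (1,5), (1,6), (2,6), (2,7), (3,7)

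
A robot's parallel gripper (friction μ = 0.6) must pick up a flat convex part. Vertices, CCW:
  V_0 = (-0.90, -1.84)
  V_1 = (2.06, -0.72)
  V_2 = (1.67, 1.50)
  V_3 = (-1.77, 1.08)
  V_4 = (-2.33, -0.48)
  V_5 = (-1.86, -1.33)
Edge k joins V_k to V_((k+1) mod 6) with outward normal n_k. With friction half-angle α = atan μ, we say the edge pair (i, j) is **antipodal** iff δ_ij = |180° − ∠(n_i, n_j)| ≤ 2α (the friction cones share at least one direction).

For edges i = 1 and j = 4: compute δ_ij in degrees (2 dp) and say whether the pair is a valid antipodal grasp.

α = atan 0.6 = 30.96°;  2α = 61.93°
edge 1: e_1 = (-0.39, +2.22);  n_1 = (+0.9849, +0.1730)
edge 4: e_4 = (+0.47, -0.85);  n_4 = (-0.8751, -0.4839)
∠(n_1, n_4) = 161.02°
δ = |180° − 161.02°| = 18.98°
18.98° ≤ 2α = 61.93°  →  valid

δ = 18.98°, valid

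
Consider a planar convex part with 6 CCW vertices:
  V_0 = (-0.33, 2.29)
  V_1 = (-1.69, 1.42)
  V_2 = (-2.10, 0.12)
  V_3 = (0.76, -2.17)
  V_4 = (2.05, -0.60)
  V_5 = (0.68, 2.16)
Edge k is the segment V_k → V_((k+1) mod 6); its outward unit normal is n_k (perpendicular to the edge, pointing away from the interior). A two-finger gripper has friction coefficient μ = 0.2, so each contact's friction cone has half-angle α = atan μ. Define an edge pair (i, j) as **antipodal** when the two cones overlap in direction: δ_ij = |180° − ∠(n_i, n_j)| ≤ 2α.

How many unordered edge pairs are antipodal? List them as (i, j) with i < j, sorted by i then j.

α = atan 0.2 = 11.31°;  2α = 22.62°
n_0 = (-0.5389, +0.8424)
n_1 = (-0.9537, +0.3008)
n_2 = (-0.6250, -0.7806)
n_3 = (+0.7726, -0.6348)
n_4 = (+0.8957, +0.4446)
n_5 = (+0.1277, +0.9918)
  (0,1): δ = 140.11°  ·
  (0,2): δ = 71.29°  ·
  (0,3): δ = 17.98°  ✓
  (0,4): δ = 83.79°  ·
  (0,5): δ = 140.06°  ·
  (1,2): δ = 111.18°  ·
  (1,3): δ = 21.90°  ✓
  (1,4): δ = 43.90°  ·
  (1,5): δ = 100.17°  ·
  (2,3): δ = 90.72°  ·
  (2,4): δ = 24.92°  ·
  (2,5): δ = 31.35°  ·
  (3,4): δ = 114.19°  ·
  (3,5): δ = 57.93°  ·
  (4,5): δ = 123.73°  ·
antipodal pairs: 2

count = 2; pairs: (0,3), (1,3)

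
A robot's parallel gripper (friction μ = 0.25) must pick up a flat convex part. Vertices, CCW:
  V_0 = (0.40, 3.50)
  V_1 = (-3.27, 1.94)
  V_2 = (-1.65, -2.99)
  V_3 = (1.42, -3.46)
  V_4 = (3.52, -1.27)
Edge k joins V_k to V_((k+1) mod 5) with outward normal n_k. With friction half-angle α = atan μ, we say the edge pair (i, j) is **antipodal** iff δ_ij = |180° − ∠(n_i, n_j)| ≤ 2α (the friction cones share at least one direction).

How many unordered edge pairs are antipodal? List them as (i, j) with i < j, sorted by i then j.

count = 2; pairs: (0,3), (1,4)

α = atan 0.25 = 14.04°;  2α = 28.07°
n_0 = (-0.3912, +0.9203)
n_1 = (-0.9500, -0.3122)
n_2 = (-0.1513, -0.9885)
n_3 = (+0.7218, -0.6921)
n_4 = (+0.8369, +0.5474)
  (0,1): δ = 94.84°  ·
  (0,2): δ = 31.73°  ·
  (0,3): δ = 23.17°  ✓
  (0,4): δ = 100.16°  ·
  (1,2): δ = 116.89°  ·
  (1,3): δ = 61.99°  ·
  (1,4): δ = 15.00°  ✓
  (2,3): δ = 125.09°  ·
  (2,4): δ = 48.11°  ·
  (3,4): δ = 103.01°  ·
antipodal pairs: 2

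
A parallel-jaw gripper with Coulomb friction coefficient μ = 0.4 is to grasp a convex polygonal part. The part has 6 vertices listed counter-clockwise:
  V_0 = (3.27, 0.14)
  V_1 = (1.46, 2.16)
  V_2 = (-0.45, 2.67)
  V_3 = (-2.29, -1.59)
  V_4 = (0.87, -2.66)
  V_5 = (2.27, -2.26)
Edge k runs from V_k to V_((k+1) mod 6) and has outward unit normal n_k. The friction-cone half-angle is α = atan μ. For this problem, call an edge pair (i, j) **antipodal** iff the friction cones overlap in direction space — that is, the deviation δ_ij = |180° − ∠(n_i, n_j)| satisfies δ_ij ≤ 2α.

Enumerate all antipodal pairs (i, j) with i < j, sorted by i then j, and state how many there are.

α = atan 0.4 = 21.80°;  2α = 43.60°
n_0 = (+0.7448, +0.6673)
n_1 = (+0.2580, +0.9662)
n_2 = (-0.9180, +0.3965)
n_3 = (-0.3207, -0.9472)
n_4 = (+0.2747, -0.9615)
n_5 = (+0.9231, -0.3846)
  (0,1): δ = 146.81°  ·
  (0,2): δ = 65.22°  ·
  (0,3): δ = 29.43°  ✓
  (0,4): δ = 64.08°  ·
  (0,5): δ = 115.52°  ·
  (1,2): δ = 98.41°  ·
  (1,3): δ = 3.76°  ✓
  (1,4): δ = 30.90°  ✓
  (1,5): δ = 82.33°  ·
  (2,3): δ = 85.35°  ·
  (2,4): δ = 50.69°  ·
  (2,5): δ = 0.74°  ✓
  (3,4): δ = 145.35°  ·
  (3,5): δ = 93.91°  ·
  (4,5): δ = 128.57°  ·
antipodal pairs: 4

count = 4; pairs: (0,3), (1,3), (1,4), (2,5)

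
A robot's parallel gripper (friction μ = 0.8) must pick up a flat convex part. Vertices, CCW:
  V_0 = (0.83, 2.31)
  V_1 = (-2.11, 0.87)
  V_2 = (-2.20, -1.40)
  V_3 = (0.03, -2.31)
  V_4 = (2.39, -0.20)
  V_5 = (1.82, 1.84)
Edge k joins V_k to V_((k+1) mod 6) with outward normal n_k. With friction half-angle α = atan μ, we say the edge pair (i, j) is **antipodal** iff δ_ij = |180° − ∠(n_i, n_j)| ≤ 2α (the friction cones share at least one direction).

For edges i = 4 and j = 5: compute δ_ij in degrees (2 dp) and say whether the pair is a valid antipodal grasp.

α = atan 0.8 = 38.66°;  2α = 77.32°
edge 4: e_4 = (-0.57, +2.04);  n_4 = (+0.9631, +0.2691)
edge 5: e_5 = (-0.99, +0.47);  n_5 = (+0.4289, +0.9034)
∠(n_4, n_5) = 48.99°
δ = |180° − 48.99°| = 131.01°
131.01° > 2α = 77.32°  →  invalid

δ = 131.01°, invalid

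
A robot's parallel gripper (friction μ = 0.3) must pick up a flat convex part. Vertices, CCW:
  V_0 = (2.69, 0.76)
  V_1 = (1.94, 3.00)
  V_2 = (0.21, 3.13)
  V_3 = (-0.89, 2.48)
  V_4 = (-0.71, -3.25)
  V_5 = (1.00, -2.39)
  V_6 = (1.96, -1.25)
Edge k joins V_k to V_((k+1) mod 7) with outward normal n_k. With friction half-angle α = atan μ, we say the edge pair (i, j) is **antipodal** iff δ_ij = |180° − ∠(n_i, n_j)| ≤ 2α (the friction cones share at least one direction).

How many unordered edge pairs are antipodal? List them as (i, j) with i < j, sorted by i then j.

α = atan 0.3 = 16.70°;  2α = 33.40°
n_0 = (+0.9483, +0.3175)
n_1 = (+0.0749, +0.9972)
n_2 = (-0.5087, +0.8609)
n_3 = (-0.9995, -0.0314)
n_4 = (+0.4493, -0.8934)
n_5 = (+0.7649, -0.6441)
n_6 = (+0.9399, -0.3414)
  (0,1): δ = 112.81°  ·
  (0,2): δ = 77.93°  ·
  (0,3): δ = 16.71°  ✓
  (0,4): δ = 98.19°  ·
  (0,5): δ = 121.39°  ·
  (0,6): δ = 141.53°  ·
  (1,2): δ = 145.12°  ·
  (1,3): δ = 83.90°  ·
  (1,4): δ = 31.00°  ✓
  (1,5): δ = 54.20°  ·
  (1,6): δ = 74.34°  ·
  (2,3): δ = 118.78°  ·
  (2,4): δ = 3.88°  ✓
  (2,5): δ = 19.32°  ✓
  (2,6): δ = 39.46°  ·
  (3,4): δ = 65.10°  ·
  (3,5): δ = 41.90°  ·
  (3,6): δ = 21.76°  ✓
  (4,5): δ = 156.80°  ·
  (4,6): δ = 136.66°  ·
  (5,6): δ = 159.86°  ·
antipodal pairs: 5

count = 5; pairs: (0,3), (1,4), (2,4), (2,5), (3,6)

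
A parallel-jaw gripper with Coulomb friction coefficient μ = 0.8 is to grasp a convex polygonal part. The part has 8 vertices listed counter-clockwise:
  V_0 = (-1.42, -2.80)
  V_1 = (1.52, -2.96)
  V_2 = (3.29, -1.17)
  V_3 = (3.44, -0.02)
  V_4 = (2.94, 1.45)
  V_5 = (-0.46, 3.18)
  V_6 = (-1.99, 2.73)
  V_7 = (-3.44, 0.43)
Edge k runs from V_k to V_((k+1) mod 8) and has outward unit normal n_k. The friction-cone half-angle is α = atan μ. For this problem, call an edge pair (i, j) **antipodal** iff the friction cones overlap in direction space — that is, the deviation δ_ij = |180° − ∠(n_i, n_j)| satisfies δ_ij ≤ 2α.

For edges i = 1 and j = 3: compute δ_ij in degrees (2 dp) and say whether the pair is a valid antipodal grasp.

δ = 116.54°, invalid

α = atan 0.8 = 38.66°;  2α = 77.32°
edge 1: e_1 = (+1.77, +1.79);  n_1 = (+0.7111, -0.7031)
edge 3: e_3 = (-0.50, +1.47);  n_3 = (+0.9467, +0.3220)
∠(n_1, n_3) = 63.46°
δ = |180° − 63.46°| = 116.54°
116.54° > 2α = 77.32°  →  invalid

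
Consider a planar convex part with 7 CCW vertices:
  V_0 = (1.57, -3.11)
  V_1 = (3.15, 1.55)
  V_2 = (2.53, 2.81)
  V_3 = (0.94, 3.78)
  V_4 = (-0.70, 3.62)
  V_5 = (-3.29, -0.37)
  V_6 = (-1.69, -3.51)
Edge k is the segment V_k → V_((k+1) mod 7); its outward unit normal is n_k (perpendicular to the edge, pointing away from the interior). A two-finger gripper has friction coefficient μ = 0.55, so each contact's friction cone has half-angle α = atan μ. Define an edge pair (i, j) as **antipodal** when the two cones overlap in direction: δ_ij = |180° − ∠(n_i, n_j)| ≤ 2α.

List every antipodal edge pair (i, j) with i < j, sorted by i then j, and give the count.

α = atan 0.55 = 28.81°;  2α = 57.62°
n_0 = (+0.9470, -0.3211)
n_1 = (+0.8973, +0.4415)
n_2 = (+0.5208, +0.8537)
n_3 = (-0.0971, +0.9953)
n_4 = (-0.8388, +0.5445)
n_5 = (-0.8910, -0.4540)
n_6 = (+0.1218, -0.9926)
  (0,1): δ = 135.07°  ·
  (0,2): δ = 102.66°  ·
  (0,3): δ = 65.70°  ·
  (0,4): δ = 14.26°  ✓
  (0,5): δ = 45.73°  ✓
  (0,6): δ = 115.72°  ·
  (1,2): δ = 147.59°  ·
  (1,3): δ = 110.63°  ·
  (1,4): δ = 59.19°  ·
  (1,5): δ = 0.80°  ✓
  (1,6): δ = 70.80°  ·
  (2,3): δ = 143.04°  ·
  (2,4): δ = 91.60°  ·
  (2,5): δ = 31.61°  ✓
  (2,6): δ = 38.38°  ✓
  (3,4): δ = 128.56°  ·
  (3,5): δ = 68.57°  ·
  (3,6): δ = 1.42°  ✓
  (4,5): δ = 120.01°  ·
  (4,6): δ = 50.02°  ✓
  (5,6): δ = 110.01°  ·
antipodal pairs: 7

count = 7; pairs: (0,4), (0,5), (1,5), (2,5), (2,6), (3,6), (4,6)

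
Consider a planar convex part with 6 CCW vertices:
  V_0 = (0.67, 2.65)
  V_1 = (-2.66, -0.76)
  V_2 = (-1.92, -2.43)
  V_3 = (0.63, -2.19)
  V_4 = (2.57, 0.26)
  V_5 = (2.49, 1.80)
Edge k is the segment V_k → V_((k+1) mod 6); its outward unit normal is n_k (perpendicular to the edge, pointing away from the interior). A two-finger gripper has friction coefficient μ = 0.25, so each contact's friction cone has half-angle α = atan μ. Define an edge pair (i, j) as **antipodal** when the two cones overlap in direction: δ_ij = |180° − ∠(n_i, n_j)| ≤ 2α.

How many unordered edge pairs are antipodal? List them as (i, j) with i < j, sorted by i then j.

α = atan 0.25 = 14.04°;  2α = 28.07°
n_0 = (-0.7154, +0.6987)
n_1 = (-0.9143, -0.4051)
n_2 = (+0.0937, -0.9956)
n_3 = (+0.7840, -0.6208)
n_4 = (+0.9987, +0.0519)
n_5 = (+0.4232, +0.9061)
  (0,1): δ = 111.78°  ·
  (0,2): δ = 40.30°  ·
  (0,3): δ = 5.95°  ✓
  (0,4): δ = 47.29°  ·
  (0,5): δ = 109.29°  ·
  (1,2): δ = 108.52°  ·
  (1,3): δ = 62.27°  ·
  (1,4): δ = 20.93°  ✓
  (1,5): δ = 41.07°  ·
  (2,3): δ = 133.75°  ·
  (2,4): δ = 92.40°  ·
  (2,5): δ = 30.41°  ·
  (3,4): δ = 138.65°  ·
  (3,5): δ = 76.66°  ·
  (4,5): δ = 118.01°  ·
antipodal pairs: 2

count = 2; pairs: (0,3), (1,4)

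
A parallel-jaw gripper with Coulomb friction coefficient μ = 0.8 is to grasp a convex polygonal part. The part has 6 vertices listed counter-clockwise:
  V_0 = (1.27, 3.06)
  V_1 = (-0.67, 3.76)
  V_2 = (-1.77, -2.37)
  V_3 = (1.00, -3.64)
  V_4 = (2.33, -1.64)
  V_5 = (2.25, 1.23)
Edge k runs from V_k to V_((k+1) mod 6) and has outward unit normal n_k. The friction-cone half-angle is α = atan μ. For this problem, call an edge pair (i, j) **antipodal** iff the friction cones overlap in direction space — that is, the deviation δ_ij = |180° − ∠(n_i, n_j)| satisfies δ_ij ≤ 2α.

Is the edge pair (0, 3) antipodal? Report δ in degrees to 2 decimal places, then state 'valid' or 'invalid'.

δ = 76.22°, valid

α = atan 0.8 = 38.66°;  2α = 77.32°
edge 0: e_0 = (-1.94, +0.70);  n_0 = (+0.3394, +0.9406)
edge 3: e_3 = (+1.33, +2.00);  n_3 = (+0.8327, -0.5537)
∠(n_0, n_3) = 103.78°
δ = |180° − 103.78°| = 76.22°
76.22° ≤ 2α = 77.32°  →  valid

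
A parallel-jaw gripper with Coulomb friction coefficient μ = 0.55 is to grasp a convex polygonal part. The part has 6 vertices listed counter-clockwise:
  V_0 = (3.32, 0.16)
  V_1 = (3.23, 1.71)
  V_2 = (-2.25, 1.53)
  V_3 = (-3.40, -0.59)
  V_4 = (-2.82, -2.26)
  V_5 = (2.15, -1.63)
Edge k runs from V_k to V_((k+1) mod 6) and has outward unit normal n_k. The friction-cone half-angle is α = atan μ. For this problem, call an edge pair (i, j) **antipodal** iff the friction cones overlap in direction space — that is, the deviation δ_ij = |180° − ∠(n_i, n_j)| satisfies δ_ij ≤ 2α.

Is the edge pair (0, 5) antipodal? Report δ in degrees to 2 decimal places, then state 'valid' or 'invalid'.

δ = 143.51°, invalid

α = atan 0.55 = 28.81°;  2α = 57.62°
edge 0: e_0 = (-0.09, +1.55);  n_0 = (+0.9983, +0.0580)
edge 5: e_5 = (+1.17, +1.79);  n_5 = (+0.8371, -0.5471)
∠(n_0, n_5) = 36.49°
δ = |180° − 36.49°| = 143.51°
143.51° > 2α = 57.62°  →  invalid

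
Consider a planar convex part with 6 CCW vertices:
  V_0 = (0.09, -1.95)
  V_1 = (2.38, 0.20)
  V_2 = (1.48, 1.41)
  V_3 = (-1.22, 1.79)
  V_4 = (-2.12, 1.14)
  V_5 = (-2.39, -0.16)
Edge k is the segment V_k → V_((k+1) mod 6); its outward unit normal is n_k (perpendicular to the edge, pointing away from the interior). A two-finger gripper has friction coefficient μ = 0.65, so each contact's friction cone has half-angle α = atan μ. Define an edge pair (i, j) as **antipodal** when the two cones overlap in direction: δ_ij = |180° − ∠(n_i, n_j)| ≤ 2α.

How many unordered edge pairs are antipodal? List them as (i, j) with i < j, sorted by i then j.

count = 6; pairs: (0,2), (0,3), (0,4), (1,4), (1,5), (2,5)

α = atan 0.65 = 33.02°;  2α = 66.05°
n_0 = (+0.6845, -0.7290)
n_1 = (+0.8024, +0.5968)
n_2 = (+0.1394, +0.9902)
n_3 = (-0.5855, +0.8107)
n_4 = (-0.9791, +0.2034)
n_5 = (-0.5853, -0.8109)
  (0,1): δ = 96.55°  ·
  (0,2): δ = 51.21°  ✓
  (0,3): δ = 7.36°  ✓
  (0,4): δ = 35.07°  ✓
  (0,5): δ = 100.99°  ·
  (1,2): δ = 134.65°  ·
  (1,3): δ = 90.80°  ·
  (1,4): δ = 48.38°  ✓
  (1,5): δ = 17.54°  ✓
  (2,3): δ = 136.15°  ·
  (2,4): δ = 93.72°  ·
  (2,5): δ = 27.81°  ✓
  (3,4): δ = 137.57°  ·
  (3,5): δ = 71.66°  ·
  (4,5): δ = 114.09°  ·
antipodal pairs: 6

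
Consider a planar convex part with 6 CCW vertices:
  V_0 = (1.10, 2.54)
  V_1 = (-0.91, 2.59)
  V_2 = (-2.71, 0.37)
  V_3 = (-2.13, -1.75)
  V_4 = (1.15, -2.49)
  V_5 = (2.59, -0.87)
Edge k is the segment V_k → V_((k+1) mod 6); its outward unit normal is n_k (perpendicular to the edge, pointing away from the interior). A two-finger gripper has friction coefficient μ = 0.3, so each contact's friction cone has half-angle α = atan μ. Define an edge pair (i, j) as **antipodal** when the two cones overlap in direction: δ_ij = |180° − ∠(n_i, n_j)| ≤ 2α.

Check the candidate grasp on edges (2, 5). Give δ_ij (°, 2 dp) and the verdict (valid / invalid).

δ = 8.30°, valid

α = atan 0.3 = 16.70°;  2α = 33.40°
edge 2: e_2 = (+0.58, -2.12);  n_2 = (-0.9646, -0.2639)
edge 5: e_5 = (-1.49, +3.41);  n_5 = (+0.9163, +0.4004)
∠(n_2, n_5) = 171.70°
δ = |180° − 171.70°| = 8.30°
8.30° ≤ 2α = 33.40°  →  valid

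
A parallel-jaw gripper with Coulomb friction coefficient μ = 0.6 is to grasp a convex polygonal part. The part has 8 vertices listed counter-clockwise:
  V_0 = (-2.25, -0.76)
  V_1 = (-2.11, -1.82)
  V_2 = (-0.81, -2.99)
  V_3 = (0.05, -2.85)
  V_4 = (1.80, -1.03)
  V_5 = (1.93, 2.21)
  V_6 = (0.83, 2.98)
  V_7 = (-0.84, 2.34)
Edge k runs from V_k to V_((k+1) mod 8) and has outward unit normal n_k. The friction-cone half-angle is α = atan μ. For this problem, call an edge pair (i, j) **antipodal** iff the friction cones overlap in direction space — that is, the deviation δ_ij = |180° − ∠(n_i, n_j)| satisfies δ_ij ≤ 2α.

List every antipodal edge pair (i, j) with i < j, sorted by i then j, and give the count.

α = atan 0.6 = 30.96°;  2α = 61.93°
n_0 = (-0.9914, -0.1309)
n_1 = (-0.6690, -0.7433)
n_2 = (+0.1607, -0.9870)
n_3 = (+0.7208, -0.6931)
n_4 = (+0.9992, -0.0401)
n_5 = (+0.5735, +0.8192)
n_6 = (-0.3579, +0.9338)
n_7 = (-0.9103, +0.4140)
  (0,1): δ = 139.51°  ·
  (0,2): δ = 88.28°  ·
  (0,3): δ = 51.40°  ✓
  (0,4): δ = 9.82°  ✓
  (0,5): δ = 47.48°  ✓
  (0,6): δ = 103.44°  ·
  (0,7): δ = 148.02°  ·
  (1,2): δ = 128.77°  ·
  (1,3): δ = 91.89°  ·
  (1,4): δ = 50.31°  ✓
  (1,5): δ = 7.00°  ✓
  (1,6): δ = 62.96°  ·
  (1,7): δ = 107.53°  ·
  (2,3): δ = 143.12°  ·
  (2,4): δ = 101.54°  ·
  (2,5): δ = 44.24°  ✓
  (2,6): δ = 11.72°  ✓
  (2,7): δ = 56.30°  ✓
  (3,4): δ = 138.42°  ·
  (3,5): δ = 81.12°  ·
  (3,6): δ = 25.15°  ✓
  (3,7): δ = 19.42°  ✓
  (4,5): δ = 122.69°  ·
  (4,6): δ = 66.73°  ·
  (4,7): δ = 22.16°  ✓
  (5,6): δ = 124.04°  ·
  (5,7): δ = 79.47°  ·
  (6,7): δ = 135.43°  ·
antipodal pairs: 11

count = 11; pairs: (0,3), (0,4), (0,5), (1,4), (1,5), (2,5), (2,6), (2,7), (3,6), (3,7), (4,7)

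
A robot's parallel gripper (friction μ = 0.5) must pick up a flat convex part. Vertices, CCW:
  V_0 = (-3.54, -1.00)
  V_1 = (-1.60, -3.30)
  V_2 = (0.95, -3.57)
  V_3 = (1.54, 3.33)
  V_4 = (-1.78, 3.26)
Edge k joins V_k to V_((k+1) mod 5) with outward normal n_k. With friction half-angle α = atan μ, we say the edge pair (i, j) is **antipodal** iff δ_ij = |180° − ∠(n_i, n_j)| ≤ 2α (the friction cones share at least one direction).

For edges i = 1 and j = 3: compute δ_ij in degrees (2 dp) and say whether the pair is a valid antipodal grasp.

δ = 7.25°, valid

α = atan 0.5 = 26.57°;  2α = 53.13°
edge 1: e_1 = (+2.55, -0.27);  n_1 = (-0.1053, -0.9944)
edge 3: e_3 = (-3.32, -0.07);  n_3 = (-0.0211, +0.9998)
∠(n_1, n_3) = 172.75°
δ = |180° − 172.75°| = 7.25°
7.25° ≤ 2α = 53.13°  →  valid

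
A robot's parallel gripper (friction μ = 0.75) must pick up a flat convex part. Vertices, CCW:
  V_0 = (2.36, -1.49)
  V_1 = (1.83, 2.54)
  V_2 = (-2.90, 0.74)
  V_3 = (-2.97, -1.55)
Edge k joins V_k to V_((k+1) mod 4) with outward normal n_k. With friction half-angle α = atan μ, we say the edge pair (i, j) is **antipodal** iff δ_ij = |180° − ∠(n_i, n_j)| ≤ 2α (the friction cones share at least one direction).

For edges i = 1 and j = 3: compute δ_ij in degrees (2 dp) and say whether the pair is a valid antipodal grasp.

δ = 20.19°, valid

α = atan 0.75 = 36.87°;  2α = 73.74°
edge 1: e_1 = (-4.73, -1.80);  n_1 = (-0.3557, +0.9346)
edge 3: e_3 = (+5.33, +0.06);  n_3 = (+0.0113, -0.9999)
∠(n_1, n_3) = 159.81°
δ = |180° − 159.81°| = 20.19°
20.19° ≤ 2α = 73.74°  →  valid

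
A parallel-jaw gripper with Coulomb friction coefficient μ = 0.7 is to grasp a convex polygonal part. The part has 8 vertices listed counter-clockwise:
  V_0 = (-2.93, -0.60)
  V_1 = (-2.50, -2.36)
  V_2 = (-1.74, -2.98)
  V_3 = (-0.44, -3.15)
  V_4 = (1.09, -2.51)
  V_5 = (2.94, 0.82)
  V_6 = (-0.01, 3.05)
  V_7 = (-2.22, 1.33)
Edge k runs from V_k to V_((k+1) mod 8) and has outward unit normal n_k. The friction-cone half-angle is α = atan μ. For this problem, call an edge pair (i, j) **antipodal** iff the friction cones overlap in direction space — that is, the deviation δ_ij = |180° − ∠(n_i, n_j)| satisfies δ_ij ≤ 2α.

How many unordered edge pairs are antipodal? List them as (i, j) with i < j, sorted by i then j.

count = 10; pairs: (0,4), (0,5), (1,5), (2,5), (2,6), (3,5), (3,6), (3,7), (4,6), (4,7)

α = atan 0.7 = 34.99°;  2α = 69.98°
n_0 = (-0.9714, -0.2373)
n_1 = (-0.6321, -0.7749)
n_2 = (-0.1297, -0.9916)
n_3 = (+0.3859, -0.9225)
n_4 = (+0.8742, -0.4856)
n_5 = (+0.6030, +0.7977)
n_6 = (-0.6142, +0.7892)
n_7 = (-0.9385, +0.3453)
  (0,1): δ = 142.94°  ·
  (0,2): δ = 111.18°  ·
  (0,3): δ = 81.03°  ·
  (0,4): δ = 42.78°  ✓
  (0,5): δ = 39.18°  ✓
  (0,6): δ = 114.16°  ·
  (0,7): δ = 146.07°  ·
  (1,2): δ = 148.24°  ·
  (1,3): δ = 118.09°  ·
  (1,4): δ = 79.85°  ·
  (1,5): δ = 2.12°  ✓
  (1,6): δ = 77.10°  ·
  (1,7): δ = 109.01°  ·
  (2,3): δ = 149.85°  ·
  (2,4): δ = 111.60°  ·
  (2,5): δ = 29.64°  ✓
  (2,6): δ = 45.34°  ✓
  (2,7): δ = 77.25°  ·
  (3,4): δ = 141.75°  ·
  (3,5): δ = 59.79°  ✓
  (3,6): δ = 15.19°  ✓
  (3,7): δ = 47.10°  ✓
  (4,5): δ = 98.03°  ·
  (4,6): δ = 23.05°  ✓
  (4,7): δ = 8.86°  ✓
  (5,6): δ = 105.02°  ·
  (5,7): δ = 73.11°  ·
  (6,7): δ = 148.09°  ·
antipodal pairs: 10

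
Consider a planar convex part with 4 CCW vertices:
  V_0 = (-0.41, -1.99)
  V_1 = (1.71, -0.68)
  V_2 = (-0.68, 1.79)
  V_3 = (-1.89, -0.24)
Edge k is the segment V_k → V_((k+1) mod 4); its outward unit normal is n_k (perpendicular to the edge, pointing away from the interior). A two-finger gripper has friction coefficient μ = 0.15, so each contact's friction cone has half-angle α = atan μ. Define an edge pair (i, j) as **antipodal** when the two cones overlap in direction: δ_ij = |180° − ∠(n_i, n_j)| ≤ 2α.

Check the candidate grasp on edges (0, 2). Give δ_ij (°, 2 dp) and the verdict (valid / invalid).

δ = 27.49°, invalid

α = atan 0.15 = 8.53°;  2α = 17.06°
edge 0: e_0 = (+2.12, +1.31);  n_0 = (+0.5257, -0.8507)
edge 2: e_2 = (-1.21, -2.03);  n_2 = (-0.8590, +0.5120)
∠(n_0, n_2) = 152.51°
δ = |180° − 152.51°| = 27.49°
27.49° > 2α = 17.06°  →  invalid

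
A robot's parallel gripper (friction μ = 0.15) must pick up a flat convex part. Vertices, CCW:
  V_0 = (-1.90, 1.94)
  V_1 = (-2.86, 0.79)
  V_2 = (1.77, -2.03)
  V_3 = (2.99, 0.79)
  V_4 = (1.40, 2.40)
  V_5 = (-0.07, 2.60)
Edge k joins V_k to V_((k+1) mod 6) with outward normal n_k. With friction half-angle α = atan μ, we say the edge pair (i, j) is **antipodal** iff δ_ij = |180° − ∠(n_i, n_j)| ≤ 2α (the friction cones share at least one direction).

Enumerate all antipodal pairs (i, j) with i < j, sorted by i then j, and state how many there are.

count = 2; pairs: (0,2), (1,3)

α = atan 0.15 = 8.53°;  2α = 17.06°
n_0 = (-0.7677, +0.6408)
n_1 = (-0.5202, -0.8541)
n_2 = (+0.9178, -0.3971)
n_3 = (+0.7115, +0.7027)
n_4 = (+0.1348, +0.9909)
n_5 = (-0.3393, +0.9407)
  (0,1): δ = 81.49°  ·
  (0,2): δ = 16.46°  ✓
  (0,3): δ = 84.50°  ·
  (0,4): δ = 122.11°  ·
  (0,5): δ = 149.69°  ·
  (1,2): δ = 82.05°  ·
  (1,3): δ = 14.01°  ✓
  (1,4): δ = 23.60°  ·
  (1,5): δ = 51.18°  ·
  (2,3): δ = 111.96°  ·
  (2,4): δ = 74.35°  ·
  (2,5): δ = 46.77°  ·
  (3,4): δ = 142.39°  ·
  (3,5): δ = 114.81°  ·
  (4,5): δ = 152.42°  ·
antipodal pairs: 2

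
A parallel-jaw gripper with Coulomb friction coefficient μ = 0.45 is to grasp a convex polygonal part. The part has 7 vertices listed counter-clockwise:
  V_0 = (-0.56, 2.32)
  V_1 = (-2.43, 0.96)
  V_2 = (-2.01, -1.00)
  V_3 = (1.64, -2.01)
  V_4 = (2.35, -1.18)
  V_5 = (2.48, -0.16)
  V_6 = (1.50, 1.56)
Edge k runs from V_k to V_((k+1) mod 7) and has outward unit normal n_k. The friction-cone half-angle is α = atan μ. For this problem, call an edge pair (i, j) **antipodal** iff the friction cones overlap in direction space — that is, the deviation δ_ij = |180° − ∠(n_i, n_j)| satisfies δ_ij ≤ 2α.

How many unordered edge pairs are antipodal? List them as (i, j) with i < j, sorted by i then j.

count = 6; pairs: (0,3), (0,4), (1,4), (1,5), (2,5), (2,6)

α = atan 0.45 = 24.23°;  2α = 48.46°
n_0 = (-0.5882, +0.8087)
n_1 = (-0.9778, -0.2095)
n_2 = (-0.2667, -0.9638)
n_3 = (+0.7599, -0.6500)
n_4 = (+0.9920, -0.1264)
n_5 = (+0.8689, +0.4951)
n_6 = (+0.3461, +0.9382)
  (0,1): δ = 113.93°  ·
  (0,2): δ = 51.49°  ·
  (0,3): δ = 13.43°  ✓
  (0,4): δ = 46.71°  ✓
  (0,5): δ = 83.65°  ·
  (0,6): δ = 123.72°  ·
  (1,2): δ = 117.56°  ·
  (1,3): δ = 52.64°  ·
  (1,4): δ = 19.36°  ✓
  (1,5): δ = 17.58°  ✓
  (1,6): δ = 57.65°  ·
  (2,3): δ = 115.08°  ·
  (2,4): δ = 81.80°  ·
  (2,5): δ = 44.86°  ✓
  (2,6): δ = 4.78°  ✓
  (3,4): δ = 146.72°  ·
  (3,5): δ = 109.78°  ·
  (3,6): δ = 69.71°  ·
  (4,5): δ = 143.06°  ·
  (4,6): δ = 102.99°  ·
  (5,6): δ = 139.92°  ·
antipodal pairs: 6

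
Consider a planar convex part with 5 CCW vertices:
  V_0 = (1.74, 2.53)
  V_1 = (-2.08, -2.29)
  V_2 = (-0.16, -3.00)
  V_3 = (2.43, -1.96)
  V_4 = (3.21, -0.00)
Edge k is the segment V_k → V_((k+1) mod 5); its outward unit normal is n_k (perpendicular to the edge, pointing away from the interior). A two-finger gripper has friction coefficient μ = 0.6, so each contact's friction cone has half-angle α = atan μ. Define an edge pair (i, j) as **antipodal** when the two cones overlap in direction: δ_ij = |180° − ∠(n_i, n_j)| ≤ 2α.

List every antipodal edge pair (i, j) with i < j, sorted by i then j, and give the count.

α = atan 0.6 = 30.96°;  2α = 61.93°
n_0 = (-0.7837, +0.6211)
n_1 = (-0.3468, -0.9379)
n_2 = (+0.3726, -0.9280)
n_3 = (+0.9291, -0.3698)
n_4 = (+0.8646, +0.5024)
  (0,1): δ = 71.90°  ·
  (0,2): δ = 29.72°  ✓
  (0,3): δ = 16.70°  ✓
  (0,4): δ = 68.56°  ·
  (1,2): δ = 137.83°  ·
  (1,3): δ = 91.41°  ·
  (1,4): δ = 39.55°  ✓
  (2,3): δ = 133.58°  ·
  (2,4): δ = 81.72°  ·
  (3,4): δ = 128.14°  ·
antipodal pairs: 3

count = 3; pairs: (0,2), (0,3), (1,4)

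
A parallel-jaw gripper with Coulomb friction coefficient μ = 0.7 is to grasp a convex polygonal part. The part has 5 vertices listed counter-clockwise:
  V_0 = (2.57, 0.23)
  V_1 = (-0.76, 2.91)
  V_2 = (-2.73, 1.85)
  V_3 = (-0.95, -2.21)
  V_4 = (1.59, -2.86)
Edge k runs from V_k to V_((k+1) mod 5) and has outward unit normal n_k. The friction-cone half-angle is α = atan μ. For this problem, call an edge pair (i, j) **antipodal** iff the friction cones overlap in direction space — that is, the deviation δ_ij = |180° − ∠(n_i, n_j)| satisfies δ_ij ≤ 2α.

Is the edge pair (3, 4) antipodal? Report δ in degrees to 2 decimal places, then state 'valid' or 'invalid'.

α = atan 0.7 = 34.99°;  2α = 69.98°
edge 3: e_3 = (+2.54, -0.65);  n_3 = (-0.2479, -0.9688)
edge 4: e_4 = (+0.98, +3.09);  n_4 = (+0.9532, -0.3023)
∠(n_3, n_4) = 86.76°
δ = |180° − 86.76°| = 93.24°
93.24° > 2α = 69.98°  →  invalid

δ = 93.24°, invalid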